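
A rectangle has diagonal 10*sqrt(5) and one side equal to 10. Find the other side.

Using the Pythagorean theorem: d^2 = a^2 + b^2
b^2 = d^2 - a^2
b^2 = 500 - 100
b^2 = 400
b = sqrt(400) = 20

20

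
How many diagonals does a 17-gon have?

Total line segments between 17 vertices = C(17,2) = 136.
Subtract the 17 sides: 136 - 17 = 119 diagonals.

119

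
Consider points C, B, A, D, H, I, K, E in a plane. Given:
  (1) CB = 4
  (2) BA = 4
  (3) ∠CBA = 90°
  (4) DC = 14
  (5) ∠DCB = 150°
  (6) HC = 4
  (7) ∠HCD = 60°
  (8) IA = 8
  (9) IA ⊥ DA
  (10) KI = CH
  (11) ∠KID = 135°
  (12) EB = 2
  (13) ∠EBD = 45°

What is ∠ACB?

Step 1: By the law of cosines on triangle CBA: CA² = 4² + 4² − 2·4·4·cos(90°) = 32, so CA = 4·√2.
Step 2: By the inverse law of cosines on triangle ACB: cos(∠ACB) = ((4·√2)² + 4² − 4²) / (2·4·√2·4) = 32/45.25 = 0.7071, so ∠ACB = 45°.

Therefore, the measure of angle ∠ACB = 45°.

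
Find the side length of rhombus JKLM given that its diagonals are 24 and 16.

Half-diagonals are 12 and 8. side = sqrt(12^2 + 8^2) = sqrt(208) = 4*sqrt(13)

4*sqrt(13)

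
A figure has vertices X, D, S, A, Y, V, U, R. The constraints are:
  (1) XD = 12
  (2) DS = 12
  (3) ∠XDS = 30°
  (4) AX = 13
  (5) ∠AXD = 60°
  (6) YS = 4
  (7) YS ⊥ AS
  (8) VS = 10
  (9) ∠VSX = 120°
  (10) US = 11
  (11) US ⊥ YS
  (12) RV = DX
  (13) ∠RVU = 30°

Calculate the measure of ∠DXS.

Step 1: By the law of cosines on triangle XDS: XS² = 12² + 12² − 2·12·12·cos(30°) = 38.58, so XS ≈ 6.21.
Step 2: By the inverse law of cosines on triangle DXS: cos(∠DXS) = (12² + 6.21² − 12²) / (2·12·6.21) = 38.58/149.08 = 0.2588, so ∠DXS = 75°.

Therefore, the measure of angle ∠DXS = 75°.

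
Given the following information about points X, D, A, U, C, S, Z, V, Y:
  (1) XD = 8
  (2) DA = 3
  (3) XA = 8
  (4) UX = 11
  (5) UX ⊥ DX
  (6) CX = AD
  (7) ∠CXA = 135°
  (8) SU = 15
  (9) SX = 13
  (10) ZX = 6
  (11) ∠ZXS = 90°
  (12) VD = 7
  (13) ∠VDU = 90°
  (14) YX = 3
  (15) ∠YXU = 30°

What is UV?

Step 1: By the law of cosines on triangle UXD: UD² = 11² + 8² − 2·11·8·cos(90°) = 185, so UD = √185.
Step 2: By the law of cosines on triangle UDV: UV² = √185² + 7² − 2·√185·7·cos(90°) = 234, so UV = 3·√26.

Therefore, the length of UV = 3·√26.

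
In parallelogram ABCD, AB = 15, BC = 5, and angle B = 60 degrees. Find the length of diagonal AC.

The diagonal of a parallelogram can be found by treating two adjacent sides and the diagonal as a triangle.
Applying the law of cosines with sides 15, 5 and included angle 60°:
d^2 = 225 + 25 - 150*cos(60°) = 175
d = 5*sqrt(7)

5*sqrt(7)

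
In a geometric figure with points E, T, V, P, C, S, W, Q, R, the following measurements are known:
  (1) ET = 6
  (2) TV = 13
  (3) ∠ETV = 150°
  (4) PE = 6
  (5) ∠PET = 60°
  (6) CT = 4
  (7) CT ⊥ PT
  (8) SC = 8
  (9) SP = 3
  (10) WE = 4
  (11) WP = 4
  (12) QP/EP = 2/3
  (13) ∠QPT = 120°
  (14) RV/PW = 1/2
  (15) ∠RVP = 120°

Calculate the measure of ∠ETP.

Step 1: By the law of cosines on triangle TEP: TP² = 6² + 6² − 2·6·6·cos(60°) = 36, so TP = 6.
Step 2: By the inverse law of cosines on triangle ETP: cos(∠ETP) = (6² + 6² − 6²) / (2·6·6) = 36/72 = 0.5, so ∠ETP = 60°.

Therefore, the measure of angle ∠ETP = 60°.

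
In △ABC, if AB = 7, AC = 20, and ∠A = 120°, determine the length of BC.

When two sides and the included angle are known, the law of cosines gives the third side.
c^2 = a^2 + b^2 - 2ab cos(C) generalizes the Pythagorean theorem to non-right triangles.
Here: BC^2 = 49 + 400 - 280*(-1/2) = 589
BC = sqrt(589)

sqrt(589)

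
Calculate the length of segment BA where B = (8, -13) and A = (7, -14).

d = sqrt((-1)^2 + (-1)^2) = sqrt(2)

sqrt(2)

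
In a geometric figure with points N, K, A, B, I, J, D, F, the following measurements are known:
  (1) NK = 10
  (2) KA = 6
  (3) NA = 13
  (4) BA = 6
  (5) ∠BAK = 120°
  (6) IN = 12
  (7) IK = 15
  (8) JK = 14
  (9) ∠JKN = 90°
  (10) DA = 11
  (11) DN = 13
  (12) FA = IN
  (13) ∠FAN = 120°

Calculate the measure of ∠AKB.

Step 1: By the law of cosines on triangle KAB: KB² = 6² + 6² − 2·6·6·cos(120°) = 108, so KB = 6·√3.
Step 2: By the inverse law of cosines on triangle AKB: cos(∠AKB) = (6² + (6·√3)² − 6²) / (2·6·6·√3) = 108/124.71 = 0.866, so ∠AKB = 30°.

Therefore, the measure of angle ∠AKB = 30°.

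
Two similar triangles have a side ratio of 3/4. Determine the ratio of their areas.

The ratio of areas of similar triangles equals the square of the side ratio.
Side ratio = 3:4
Area ratio = (3/4)^2 = 9/16 = 9:16

9:16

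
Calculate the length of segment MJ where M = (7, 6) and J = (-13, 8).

The horizontal distance is |-13 - 7| = 20 and the vertical distance is |8 - 6| = 2.
By the Pythagorean theorem, d = sqrt(20^2 + 2^2) = sqrt(404) = 2*sqrt(101).

2*sqrt(101)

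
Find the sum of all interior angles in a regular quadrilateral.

The sum of interior angles of an n-sided polygon is (n - 2) * 180.
For n = 4: (4 - 2) * 180 = 2 * 180 = 360 degrees.

360 degrees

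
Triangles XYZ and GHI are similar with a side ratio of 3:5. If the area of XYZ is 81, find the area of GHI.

For similar figures, the area ratio equals the square of the side ratio.
Side ratio (XYZ to GHI) = 3:5, so area ratio = 3^2:5^2 = 9:25.
If the area of XYZ is 81, then the area of GHI = 81 * (25/9) = 225.

225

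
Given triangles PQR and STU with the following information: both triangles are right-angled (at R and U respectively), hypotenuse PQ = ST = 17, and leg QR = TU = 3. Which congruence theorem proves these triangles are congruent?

The given information provides:
both triangles are right-angled (at R and U respectively), hypotenuse PQ = ST = 17, and leg QR = TU = 3
This matches the HL congruence theorem.
The hypotenuse and one leg of two right triangles are equal (Hypotenuse-Leg).

HL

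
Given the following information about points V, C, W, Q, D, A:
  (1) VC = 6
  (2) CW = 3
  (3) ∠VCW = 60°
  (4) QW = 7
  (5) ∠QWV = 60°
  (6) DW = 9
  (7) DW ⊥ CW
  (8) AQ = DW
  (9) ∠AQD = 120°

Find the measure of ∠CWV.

Step 1: By the law of cosines on triangle WCV: WV² = 3² + 6² − 2·3·6·cos(60°) = 27, so WV = 3·√3.
Step 2: By the inverse law of cosines on triangle CWV: cos(∠CWV) = (3² + (3·√3)² − 6²) / (2·3·3·√3) = 0/31.18 = 0, so ∠CWV = 90°.

Therefore, the measure of angle ∠CWV = 90°.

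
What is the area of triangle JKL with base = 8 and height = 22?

Area = (1/2)(8)(22) = 88

88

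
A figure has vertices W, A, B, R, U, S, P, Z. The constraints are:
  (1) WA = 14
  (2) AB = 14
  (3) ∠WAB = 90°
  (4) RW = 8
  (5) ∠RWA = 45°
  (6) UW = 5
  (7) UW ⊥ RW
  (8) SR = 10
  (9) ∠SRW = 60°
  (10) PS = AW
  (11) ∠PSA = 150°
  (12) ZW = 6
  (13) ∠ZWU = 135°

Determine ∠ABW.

Step 1: By the law of cosines on triangle BAW: BW² = 14² + 14² − 2·14·14·cos(90°) = 392, so BW = 14·√2.
Step 2: By the inverse law of cosines on triangle ABW: cos(∠ABW) = (14² + (14·√2)² − 14²) / (2·14·14·√2) = 392/554.37 = 0.7071, so ∠ABW = 45°.

Therefore, the measure of angle ∠ABW = 45°.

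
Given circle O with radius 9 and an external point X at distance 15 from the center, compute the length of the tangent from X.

tangent = √(d² - r²) = √(15² - 9²) = √(225 - 81) = √144 = 12

12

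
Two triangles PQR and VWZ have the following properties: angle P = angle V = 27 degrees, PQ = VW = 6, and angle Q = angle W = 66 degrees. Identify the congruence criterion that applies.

The given information matches ASA: Two pairs of corresponding angles and the included side are equal (Angle-Side-Angle).

ASA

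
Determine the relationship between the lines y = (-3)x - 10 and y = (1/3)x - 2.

Slope of line 1: m1 = -3
Slope of line 2: m2 = 1/3
m1 * m2 = -1, so perpendicular.

Perpendicular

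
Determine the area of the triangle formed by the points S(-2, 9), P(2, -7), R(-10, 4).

Using the Shoelace formula for a triangle:
Area = (1/2)|x0(y1 - y2) + x1(y2 - y0) + x2(y0 - y1)|
Area = (1/2)|-2(-7 - 4) + 2(4 - 9) + -10(9 - -7)|
Area = (1/2)|22 + -10 + -160|
Area = (1/2)|-148|
Area = (1/2)(148)
Area = 74

74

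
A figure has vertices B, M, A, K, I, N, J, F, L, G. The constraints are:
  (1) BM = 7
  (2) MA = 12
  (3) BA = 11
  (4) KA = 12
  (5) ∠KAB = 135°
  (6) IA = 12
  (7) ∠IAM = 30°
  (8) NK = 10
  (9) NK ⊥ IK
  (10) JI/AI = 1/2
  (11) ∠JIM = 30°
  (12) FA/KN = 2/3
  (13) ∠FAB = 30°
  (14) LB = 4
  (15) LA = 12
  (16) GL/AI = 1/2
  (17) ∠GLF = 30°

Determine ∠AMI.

Step 1: By the law of cosines on triangle MAI: MI² = 12² + 12² − 2·12·12·cos(30°) = 38.58, so MI ≈ 6.21.
Step 2: By the inverse law of cosines on triangle AMI: cos(∠AMI) = (12² + 6.21² − 12²) / (2·12·6.21) = 38.58/149.08 = 0.2588, so ∠AMI = 75°.

Therefore, the measure of angle ∠AMI = 75°.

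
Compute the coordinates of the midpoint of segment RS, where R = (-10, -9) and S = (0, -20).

M = ((x₁ + x₂)/2, (y₁ + y₂)/2)
= ((-10 + 0)/2, (-9 + -20)/2)
= (-10/2, -29/2) = (-5, -29/2)

(-5, -29/2)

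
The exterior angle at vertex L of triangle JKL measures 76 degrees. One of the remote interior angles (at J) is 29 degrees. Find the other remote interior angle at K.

By the exterior angle theorem: exterior angle = sum of remote interior angles.
76 = 29 + angle K
angle K = 76 - 29 = 47 degrees

47 degrees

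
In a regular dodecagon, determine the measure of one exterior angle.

Each exterior angle of a regular n-gon is 360 / n.
For n = 12: 360 / 12 = 30 degrees.

30 degrees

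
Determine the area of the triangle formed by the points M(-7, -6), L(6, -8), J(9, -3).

Shoelace: Area = (1/2)|-7(-8--3) + 6(-3--6) + 9(-6--8)| = (1/2)(71) = 71/2

71/2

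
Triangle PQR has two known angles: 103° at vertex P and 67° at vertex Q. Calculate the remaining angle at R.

Let angle R = x. Then 103 + 67 + x = 180.
x = 180 - 170 = 10 degrees.

10 degrees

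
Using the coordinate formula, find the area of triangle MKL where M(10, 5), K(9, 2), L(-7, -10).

Using the Shoelace formula for a triangle:
Area = (1/2)|x0(y1 - y2) + x1(y2 - y0) + x2(y0 - y1)|
Area = (1/2)|10(2 - -10) + 9(-10 - 5) + -7(5 - 2)|
Area = (1/2)|120 + -135 + -21|
Area = (1/2)|-36|
Area = (1/2)(36)
Area = 18

18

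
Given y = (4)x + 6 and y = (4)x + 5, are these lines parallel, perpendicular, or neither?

Slope of line 1: m1 = 4
Slope of line 2: m2 = 4
Since m1 = m2 = 4, the lines are parallel.

Parallel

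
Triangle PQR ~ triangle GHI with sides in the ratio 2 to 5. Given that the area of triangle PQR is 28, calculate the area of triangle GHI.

The ratio of areas of similar triangles = (side ratio)^2.
Side ratio = 2:5, so area ratio = 4:25.
Area of GHI / Area of PQR = 25/4
Area of GHI = 28 * 25/4 = 175

175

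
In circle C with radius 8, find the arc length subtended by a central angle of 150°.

Arc length = 2π(8)(5/12) = 20*pi/3

20*pi/3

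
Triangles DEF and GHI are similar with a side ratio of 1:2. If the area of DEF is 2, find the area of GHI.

The ratio of areas of similar triangles = (side ratio)^2.
Side ratio = 1:2, so area ratio = 1:4.
Area of GHI / Area of DEF = 4/1
Area of GHI = 2 * 4/1 = 8

8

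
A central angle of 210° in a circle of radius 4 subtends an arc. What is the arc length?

Arc length = 2π(4)(7/12) = 14*pi/3

14*pi/3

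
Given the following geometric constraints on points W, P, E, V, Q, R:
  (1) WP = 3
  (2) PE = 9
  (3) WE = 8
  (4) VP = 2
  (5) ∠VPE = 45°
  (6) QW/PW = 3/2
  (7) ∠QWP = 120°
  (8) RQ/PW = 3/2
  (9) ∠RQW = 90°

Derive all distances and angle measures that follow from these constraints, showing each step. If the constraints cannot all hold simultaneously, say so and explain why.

The constraints are consistent.

From the given relations:
  QW = 3/2·PW = 3/2·3 ≈ 4.5
  RQ = 3/2·PW = 3/2·3 ≈ 4.5

Step 1: From WQ = 4.5, QR = 4.5, and ∠WQR = 90°, by the law of cosines:
  WR² = WQ² + QR² - 2·WQ·QR·cos(90°) = 20.25 + 20.25 - 0 = 40.5
  WR = 9/2·√2

Step 2: From PW = 3, WQ = 4.5, and ∠PWQ = 120°, by the law of cosines:
  PQ² = PW² + WQ² - 2·PW·WQ·cos(120°) = 9 + 20.25 + 13.5 = 42.75
  PQ = 3/2·√19

Step 3: From EP = 9, PV = 2, and ∠EPV = 45°, by the law of cosines:
  EV² = EP² + PV² - 2·EP·PV·cos(45°) = 81 + 4 - 25.46 = 59.54
  EV ≈ 7.72

Step 4: From WE = 8, WP = 3, EP = 9, by the inverse law of cosines:
  cos(∠EWP) = (WE² + WP² - EP²) / (2·WE·WP)
  ∠EWP = 99.59°

Step 5: From PE = 9, PW = 3, EW = 8, by the inverse law of cosines:
  cos(∠EPW) = (PE² + PW² - EW²) / (2·PE·PW)
  ∠EPW = 61.22°

Step 6: From EP = 9, EW = 8, PW = 3, by the inverse law of cosines:
  cos(∠PEW) = (EP² + EW² - PW²) / (2·EP·EW)
  ∠PEW = 19.19°

Step 7: From WQ = 4.5, WR = 9/2·√2, QR = 4.5, by the inverse law of cosines:
  cos(∠QWR) = (WQ² + WR² - QR²) / (2·WQ·WR)
  ∠QWR = 45°

Step 8: From PQ = 3/2·√19, PW = 3, QW = 4.5, by the inverse law of cosines:
  cos(∠QPW) = (PQ² + PW² - QW²) / (2·PQ·PW)
  ∠QPW = 36.59°

Step 9: From EP = 9, EV = 7.72, PV = 2, by the inverse law of cosines:
  cos(∠PEV) = (EP² + EV² - PV²) / (2·EP·EV)
  ∠PEV = 10.56°

Step 10: From VE = 7.72, VP = 2, EP = 9, by the inverse law of cosines:
  cos(∠EVP) = (VE² + VP² - EP²) / (2·VE·VP)
  ∠EVP = 124.44°

Step 11: From QP = 3/2·√19, QW = 4.5, PW = 3, by the inverse law of cosines:
  cos(∠PQW) = (QP² + QW² - PW²) / (2·QP·QW)
  ∠PQW = 23.41°

Step 12: From RQ = 4.5, RW = 9/2·√2, QW = 4.5, by the inverse law of cosines:
  cos(∠QRW) = (RQ² + RW² - QW²) / (2·RQ·RW)
  ∠QRW = 45°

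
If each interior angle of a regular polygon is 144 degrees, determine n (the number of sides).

Exterior angle = 180 - 144 = 36. n = 360 / 36 = 10.

10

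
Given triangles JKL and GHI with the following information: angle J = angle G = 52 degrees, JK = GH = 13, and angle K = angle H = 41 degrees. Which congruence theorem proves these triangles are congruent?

Consider the given information: angle J = angle G = 52 degrees, JK = GH = 13, and angle K = angle H = 41 degrees
This is not SSS or AAS: SSS requires all three pairs of sides, but we don't have that. AAS requires two angles and a non-included side.
The correct criterion is ASA. Two pairs of corresponding angles and the included side are equal (Angle-Side-Angle).

ASA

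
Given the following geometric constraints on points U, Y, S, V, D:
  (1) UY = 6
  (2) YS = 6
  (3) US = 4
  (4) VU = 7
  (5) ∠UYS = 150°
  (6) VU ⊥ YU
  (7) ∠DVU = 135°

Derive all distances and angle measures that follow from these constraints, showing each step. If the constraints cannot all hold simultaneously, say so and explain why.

These constraints are not satisfiable: (1), (2) and (3) fix all three sides of triangle UYS, so by the law of cosines cos(∠UYS) = (6² + 6² − 4²) / (2·6·6) = 0.7778, i.e. ∠UYS ≈ 38.94°, which contradicts (5) ∠UYS = 150°. No planar figure meets all of them, so nothing further can be derived.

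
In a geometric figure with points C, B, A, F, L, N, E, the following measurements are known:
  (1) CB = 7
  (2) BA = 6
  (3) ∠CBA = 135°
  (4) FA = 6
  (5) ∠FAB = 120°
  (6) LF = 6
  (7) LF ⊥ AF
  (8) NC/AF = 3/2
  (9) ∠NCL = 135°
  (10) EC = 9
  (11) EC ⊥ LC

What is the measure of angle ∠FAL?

Step 1: By the law of cosines on triangle AFL: AL² = 6² + 6² − 2·6·6·cos(90°) = 72, so AL = 6·√2.
Step 2: By the inverse law of cosines on triangle FAL: cos(∠FAL) = (6² + (6·√2)² − 6²) / (2·6·6·√2) = 72/101.82 = 0.7071, so ∠FAL = 45°.

Therefore, the measure of angle ∠FAL = 45°.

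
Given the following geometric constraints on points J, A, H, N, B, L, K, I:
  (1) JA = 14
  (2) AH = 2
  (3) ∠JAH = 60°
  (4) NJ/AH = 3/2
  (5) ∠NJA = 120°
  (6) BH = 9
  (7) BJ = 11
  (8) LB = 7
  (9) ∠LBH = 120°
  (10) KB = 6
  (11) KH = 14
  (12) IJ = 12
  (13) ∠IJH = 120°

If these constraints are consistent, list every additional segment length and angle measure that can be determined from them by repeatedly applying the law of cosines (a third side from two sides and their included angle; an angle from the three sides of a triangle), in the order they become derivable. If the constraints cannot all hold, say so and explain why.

The constraints are consistent. Derivable facts, in order:
After 1 step:
- AN ≈ 15.72
- HL = √193
- JH = 2·√43
- ∠BHK = 16.99°
- ∠BKH = 26°
- ∠HBK = 137.01°
After 2 steps:
- HI ≈ 21.76
- ∠AHJ = 112.41°
- ∠AJH = 7.59°
- ∠ANJ = 50.48°
- ∠BHJ = 56°
- ∠BHL = 25.87°
- ∠BJH = 42.71°
- ∠BLH = 34.13°
- ∠HBJ = 81.29°
- ∠JAN = 9.52°
After 3 steps:
- ∠HIJ = 31.47°
- ∠IHJ = 28.53°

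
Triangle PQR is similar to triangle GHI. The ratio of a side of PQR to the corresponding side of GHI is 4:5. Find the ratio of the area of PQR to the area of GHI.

Area scales with the square of linear dimensions. If every length is multiplied by 4/5, then the area is multiplied by (4/5)^2 = 16/25.
The area ratio is 16:25.

16:25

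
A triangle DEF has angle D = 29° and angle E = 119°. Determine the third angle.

By the triangle angle sum property, the three interior angles of any triangle add up to 180°.
We know angle D = 29° and angle E = 119°, so their sum is 148°.
Therefore angle F = 180° - 148° = 32°.

32 degrees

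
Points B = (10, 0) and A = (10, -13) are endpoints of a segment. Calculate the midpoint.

The midpoint is the average of the coordinates:
x: (10 + 10)/2 = 10
y: (0 + -13)/2 = -13/2
Midpoint = (10, -13/2)

(10, -13/2)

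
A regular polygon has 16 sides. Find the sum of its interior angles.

The sum of interior angles of an n-sided polygon is (n - 2) * 180.
For n = 16: (16 - 2) * 180 = 14 * 180 = 2520 degrees.

2520 degrees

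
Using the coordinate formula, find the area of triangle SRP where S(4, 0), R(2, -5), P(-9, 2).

Shoelace: Area = (1/2)|4(-5-2) + 2(2-0) + -9(0--5)| = (1/2)(69) = 69/2

69/2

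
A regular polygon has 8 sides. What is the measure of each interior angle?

Each interior angle of a regular n-gon is (n - 2) * 180 / n.
For n = 8: (8 - 2) * 180 / 8 = 1080/8 = 135 degrees.

135 degrees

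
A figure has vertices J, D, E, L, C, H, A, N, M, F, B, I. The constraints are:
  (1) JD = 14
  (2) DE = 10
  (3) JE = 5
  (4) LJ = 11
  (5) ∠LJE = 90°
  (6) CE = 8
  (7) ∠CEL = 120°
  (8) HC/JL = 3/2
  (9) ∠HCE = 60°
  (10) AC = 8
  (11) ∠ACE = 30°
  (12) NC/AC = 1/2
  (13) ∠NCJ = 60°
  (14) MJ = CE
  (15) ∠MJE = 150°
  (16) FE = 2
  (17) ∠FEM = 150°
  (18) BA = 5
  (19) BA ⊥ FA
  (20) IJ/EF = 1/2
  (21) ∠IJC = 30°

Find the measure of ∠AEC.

Step 1: By the law of cosines on triangle ECA: EA² = 8² + 8² − 2·8·8·cos(30°) = 17.15, so EA ≈ 4.14.
Step 2: By the inverse law of cosines on triangle AEC: cos(∠AEC) = (4.14² + 8² − 8²) / (2·4.14·8) = 17.15/66.26 = 0.2588, so ∠AEC = 75°.

Therefore, the measure of angle ∠AEC = 75°.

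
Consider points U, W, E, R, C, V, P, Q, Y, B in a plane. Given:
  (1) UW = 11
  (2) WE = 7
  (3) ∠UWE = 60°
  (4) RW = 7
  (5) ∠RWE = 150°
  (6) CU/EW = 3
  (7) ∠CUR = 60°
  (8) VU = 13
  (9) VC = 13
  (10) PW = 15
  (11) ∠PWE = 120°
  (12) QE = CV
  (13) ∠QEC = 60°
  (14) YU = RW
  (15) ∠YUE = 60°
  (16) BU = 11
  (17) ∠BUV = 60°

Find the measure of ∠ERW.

Step 1: By the law of cosines on triangle RWE: RE² = 7² + 7² − 2·7·7·cos(150°) = 182.87, so RE ≈ 13.52.
Step 2: By the inverse law of cosines on triangle ERW: cos(∠ERW) = (13.52² + 7² − 7²) / (2·13.52·7) = 182.87/189.32 = 0.9659, so ∠ERW = 15°.

Therefore, the measure of angle ∠ERW = 15°.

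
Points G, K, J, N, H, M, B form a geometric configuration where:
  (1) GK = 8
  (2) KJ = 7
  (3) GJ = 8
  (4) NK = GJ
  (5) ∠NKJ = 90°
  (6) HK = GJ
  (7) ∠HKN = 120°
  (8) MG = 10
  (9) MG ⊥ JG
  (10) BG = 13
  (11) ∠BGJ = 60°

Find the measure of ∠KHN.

From the given relations: HK = GJ = 8; NK = GJ = 8.
Step 1: By the law of cosines on triangle HKN: HN² = 8² + 8² − 2·8·8·cos(120°) = 192, so HN = 8·√3.
Step 2: By the inverse law of cosines on triangle KHN: cos(∠KHN) = (8² + (8·√3)² − 8²) / (2·8·8·√3) = 192/221.7 = 0.866, so ∠KHN = 30°.

Therefore, the measure of angle ∠KHN = 30°.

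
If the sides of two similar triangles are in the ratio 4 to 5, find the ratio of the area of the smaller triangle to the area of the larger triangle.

The ratio of areas of similar triangles equals the square of the side ratio.
Side ratio = 4:5
Area ratio = (4/5)^2 = 16/25 = 16:25

16:25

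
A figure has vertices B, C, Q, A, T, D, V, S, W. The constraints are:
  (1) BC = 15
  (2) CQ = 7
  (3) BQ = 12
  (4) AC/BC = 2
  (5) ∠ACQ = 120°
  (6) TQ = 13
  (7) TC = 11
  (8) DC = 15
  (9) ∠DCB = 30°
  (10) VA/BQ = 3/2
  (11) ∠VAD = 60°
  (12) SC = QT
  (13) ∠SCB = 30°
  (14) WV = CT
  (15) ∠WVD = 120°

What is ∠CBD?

Step 1: By the law of cosines on triangle BCD: BD² = 15² + 15² − 2·15·15·cos(30°) = 60.29, so BD ≈ 7.76.
Step 2: By the inverse law of cosines on triangle CBD: cos(∠CBD) = (15² + 7.76² − 15²) / (2·15·7.76) = 60.29/232.94 = 0.2588, so ∠CBD = 75°.

Therefore, the measure of angle ∠CBD = 75°.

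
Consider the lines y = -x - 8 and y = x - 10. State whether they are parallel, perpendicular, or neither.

Slope of line 1: m1 = -1
Slope of line 2: m2 = 1
m1 * m2 = -1, so perpendicular.

Perpendicular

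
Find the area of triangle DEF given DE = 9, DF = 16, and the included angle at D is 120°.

When two sides and the included angle are known, the area formula is (1/2)ab sin(C).
The height from one side to the opposite vertex is 16 sin(120°) = 8*sqrt(3).
Area = (1/2) * 9 * 8*sqrt(3) = 36*sqrt(3).

36*sqrt(3)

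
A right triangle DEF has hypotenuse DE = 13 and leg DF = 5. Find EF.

EF = sqrt(13^2 - 5^2) = sqrt(144) = 12

12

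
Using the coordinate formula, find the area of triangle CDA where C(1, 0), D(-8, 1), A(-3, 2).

Using the Shoelace formula for a triangle:
Area = (1/2)|x0(y1 - y2) + x1(y2 - y0) + x2(y0 - y1)|
Area = (1/2)|1(1 - 2) + -8(2 - 0) + -3(0 - 1)|
Area = (1/2)|-1 + -16 + 3|
Area = (1/2)|-14|
Area = (1/2)(14)
Area = 7

7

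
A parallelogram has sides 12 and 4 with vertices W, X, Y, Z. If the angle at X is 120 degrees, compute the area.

Area = 12 * 4 * sin(120°) = 48 * sqrt(3)/2 = 24*sqrt(3)

24*sqrt(3)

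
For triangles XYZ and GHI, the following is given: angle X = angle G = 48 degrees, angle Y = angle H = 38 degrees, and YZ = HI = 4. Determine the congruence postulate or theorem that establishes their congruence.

Consider the given information: angle X = angle G = 48 degrees, angle Y = angle H = 38 degrees, and YZ = HI = 4
This is not ASA or HL: ASA requires two angles and the side between them. HL only applies to right triangles with matching hypotenuse and leg.
The correct criterion is AAS. Two pairs of corresponding angles and a non-included side are equal (Angle-Angle-Side).

AAS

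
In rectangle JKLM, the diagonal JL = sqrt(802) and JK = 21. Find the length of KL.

Using the Pythagorean theorem: d^2 = a^2 + b^2
b^2 = d^2 - a^2
b^2 = 802 - 441
b^2 = 361
b = sqrt(361) = 19

19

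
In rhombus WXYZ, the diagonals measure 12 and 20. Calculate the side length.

In a rhombus, the diagonals bisect each other perpendicularly, creating four congruent right triangles.
Each triangle has legs 6 (half of 12) and 10 (half of 20).
The hypotenuse of each right triangle is a side of the rhombus:
side = sqrt(6^2 + 10^2) = sqrt(136) = 2*sqrt(34)

2*sqrt(34)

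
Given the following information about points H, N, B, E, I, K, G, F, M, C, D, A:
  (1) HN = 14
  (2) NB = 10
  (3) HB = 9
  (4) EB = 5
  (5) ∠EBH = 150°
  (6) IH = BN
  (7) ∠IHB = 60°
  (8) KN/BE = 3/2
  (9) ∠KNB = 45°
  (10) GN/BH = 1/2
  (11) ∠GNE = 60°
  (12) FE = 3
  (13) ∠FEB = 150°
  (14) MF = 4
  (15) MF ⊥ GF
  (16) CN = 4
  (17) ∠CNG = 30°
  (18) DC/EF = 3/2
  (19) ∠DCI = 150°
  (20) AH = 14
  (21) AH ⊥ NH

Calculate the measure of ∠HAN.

Step 1: By the law of cosines on triangle AHN: AN² = 14² + 14² − 2·14·14·cos(90°) = 392, so AN = 14·√2.
Step 2: By the inverse law of cosines on triangle HAN: cos(∠HAN) = (14² + (14·√2)² − 14²) / (2·14·14·√2) = 392/554.37 = 0.7071, so ∠HAN = 45°.

Therefore, the measure of angle ∠HAN = 45°.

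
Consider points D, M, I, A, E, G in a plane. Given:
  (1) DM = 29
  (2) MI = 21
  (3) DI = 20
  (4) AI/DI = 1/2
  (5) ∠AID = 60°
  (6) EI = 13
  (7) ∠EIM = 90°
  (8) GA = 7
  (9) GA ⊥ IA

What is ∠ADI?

From the given relations: AI = 1/2·DI = 1/2·20 = 10.
Step 1: By the law of cosines on triangle DIA: DA² = 20² + 10² − 2·20·10·cos(60°) = 300, so DA = 10·√3.
Step 2: By the inverse law of cosines on triangle ADI: cos(∠ADI) = ((10·√3)² + 20² − 10²) / (2·10·√3·20) = 600/692.82 = 0.866, so ∠ADI = 30°.

Therefore, the measure of angle ∠ADI = 30°.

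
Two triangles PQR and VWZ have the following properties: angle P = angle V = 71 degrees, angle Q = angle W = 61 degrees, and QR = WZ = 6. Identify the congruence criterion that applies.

The given information matches AAS: Two pairs of corresponding angles and a non-included side are equal (Angle-Angle-Side).

AAS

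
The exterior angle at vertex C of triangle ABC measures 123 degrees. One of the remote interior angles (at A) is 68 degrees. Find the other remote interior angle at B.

The exterior angle theorem states that an exterior angle equals the sum of the two non-adjacent interior angles.
So 123 = 68 + angle B, which gives angle B = 123 - 68 = 55 degrees.

55 degrees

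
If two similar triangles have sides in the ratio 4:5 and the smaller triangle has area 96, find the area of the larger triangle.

Area ratio = (4/5)^2 = 16/25. Area of the larger triangle = 96 * 25/16 = 150.

150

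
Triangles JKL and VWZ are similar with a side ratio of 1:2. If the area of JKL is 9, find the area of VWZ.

The ratio of areas of similar triangles = (side ratio)^2.
Side ratio = 1:2, so area ratio = 1:4.
Area of VWZ / Area of JKL = 4/1
Area of VWZ = 9 * 4/1 = 36

36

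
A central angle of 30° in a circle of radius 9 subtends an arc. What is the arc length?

Arc length = 2π(9)(1/12) = 3*pi/2

3*pi/2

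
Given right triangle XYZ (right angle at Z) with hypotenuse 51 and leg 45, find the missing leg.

By the Pythagorean theorem: YZ^2 = XY^2 - XZ^2
YZ^2 = 51^2 - 45^2 = 2601 - 2025 = 576
YZ = sqrt(576) = 24

24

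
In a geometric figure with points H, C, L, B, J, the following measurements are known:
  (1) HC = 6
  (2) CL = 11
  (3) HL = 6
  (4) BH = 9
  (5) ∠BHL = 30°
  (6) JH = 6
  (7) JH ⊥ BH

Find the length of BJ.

Step 1: By the law of cosines on triangle BHJ: BJ² = 9² + 6² − 2·9·6·cos(90°) = 117, so BJ = 3·√13.

Therefore, the length of BJ = 3·√13.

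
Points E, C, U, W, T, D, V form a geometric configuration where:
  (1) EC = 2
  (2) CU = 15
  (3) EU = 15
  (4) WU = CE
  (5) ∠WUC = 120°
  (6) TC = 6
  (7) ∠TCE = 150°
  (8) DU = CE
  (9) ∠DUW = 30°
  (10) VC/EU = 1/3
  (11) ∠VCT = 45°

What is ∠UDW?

From the given relations: DU = CE = 2; WU = CE = 2.
Step 1: By the law of cosines on triangle DUW: DW² = 2² + 2² − 2·2·2·cos(30°) = 1.07, so DW ≈ 1.04.
Step 2: By the inverse law of cosines on triangle UDW: cos(∠UDW) = (2² + 1.04² − 2²) / (2·2·1.04) = 1.07/4.14 = 0.2588, so ∠UDW = 75°.

Therefore, the measure of angle ∠UDW = 75°.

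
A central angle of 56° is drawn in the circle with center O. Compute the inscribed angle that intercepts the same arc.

By the inscribed angle theorem, the inscribed angle is half the central angle.
Inscribed angle = 56° / 2 = 28°

28°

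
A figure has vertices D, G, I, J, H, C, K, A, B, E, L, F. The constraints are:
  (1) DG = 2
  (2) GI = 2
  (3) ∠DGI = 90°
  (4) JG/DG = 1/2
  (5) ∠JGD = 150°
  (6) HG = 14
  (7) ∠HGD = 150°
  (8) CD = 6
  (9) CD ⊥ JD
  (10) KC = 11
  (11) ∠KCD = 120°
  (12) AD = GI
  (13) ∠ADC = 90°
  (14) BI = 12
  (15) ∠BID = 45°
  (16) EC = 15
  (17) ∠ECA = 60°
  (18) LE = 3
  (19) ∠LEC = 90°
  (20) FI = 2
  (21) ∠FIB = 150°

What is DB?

Step 1: By the law of cosines on triangle DGI: DI² = 2² + 2² − 2·2·2·cos(90°) = 8, so DI = 2·√2.
Step 2: By the law of cosines on triangle DIB: DB² = (2·√2)² + 12² − 2·2·√2·12·cos(45°) = 104, so DB = 2·√26.

Therefore, the length of DB = 2·√26.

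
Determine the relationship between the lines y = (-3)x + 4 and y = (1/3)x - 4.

Slope of line 1: m1 = -3
Slope of line 2: m2 = 1/3
m1 * m2 = -1, so perpendicular.

Perpendicular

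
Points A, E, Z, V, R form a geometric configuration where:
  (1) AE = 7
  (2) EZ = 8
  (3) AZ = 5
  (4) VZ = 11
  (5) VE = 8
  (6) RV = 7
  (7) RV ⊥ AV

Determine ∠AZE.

Step 1: By the inverse law of cosines on triangle AZE: cos(∠AZE) = (5² + 8² − 7²) / (2·5·8) = 40/80 = 0.5, so ∠AZE = 60°.

Therefore, the measure of angle ∠AZE = 60°.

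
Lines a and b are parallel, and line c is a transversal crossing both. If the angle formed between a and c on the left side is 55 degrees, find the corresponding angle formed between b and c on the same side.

Corresponding angles formed by parallel lines and a transversal are equal.
The given angle is 55 degrees.
The corresponding angle = 55 degrees.

55 degrees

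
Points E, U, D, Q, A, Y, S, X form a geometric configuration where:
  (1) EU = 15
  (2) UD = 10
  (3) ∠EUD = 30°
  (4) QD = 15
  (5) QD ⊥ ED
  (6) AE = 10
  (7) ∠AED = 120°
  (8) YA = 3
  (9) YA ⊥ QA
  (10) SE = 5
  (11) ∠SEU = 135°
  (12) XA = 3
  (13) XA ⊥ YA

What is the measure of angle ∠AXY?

Step 1: By the law of cosines on triangle XAY: XY² = 3² + 3² − 2·3·3·cos(90°) = 18, so XY = 3·√2.
Step 2: By the inverse law of cosines on triangle AXY: cos(∠AXY) = (3² + (3·√2)² − 3²) / (2·3·3·√2) = 18/25.46 = 0.7071, so ∠AXY = 45°.

Therefore, the measure of angle ∠AXY = 45°.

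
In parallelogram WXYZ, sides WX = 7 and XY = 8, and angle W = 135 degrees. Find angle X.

Consecutive angles are supplementary: angle X = 180 - 135 = 45 degrees.

45 degrees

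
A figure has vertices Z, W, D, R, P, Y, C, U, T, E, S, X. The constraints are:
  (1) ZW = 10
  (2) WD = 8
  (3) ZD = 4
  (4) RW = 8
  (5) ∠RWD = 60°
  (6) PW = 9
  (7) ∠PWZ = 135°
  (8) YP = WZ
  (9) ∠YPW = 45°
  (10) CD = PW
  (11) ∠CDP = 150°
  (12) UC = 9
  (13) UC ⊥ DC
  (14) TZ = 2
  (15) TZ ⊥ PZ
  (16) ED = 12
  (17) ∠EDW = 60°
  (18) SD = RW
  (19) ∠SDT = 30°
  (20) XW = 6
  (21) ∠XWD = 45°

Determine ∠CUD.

From the given relations: CD = PW = 9.
Step 1: By the law of cosines on triangle UCD: UD² = 9² + 9² − 2·9·9·cos(90°) = 162, so UD = 9·√2.
Step 2: By the inverse law of cosines on triangle CUD: cos(∠CUD) = (9² + (9·√2)² − 9²) / (2·9·9·√2) = 162/229.1 = 0.7071, so ∠CUD = 45°.

Therefore, the measure of angle ∠CUD = 45°.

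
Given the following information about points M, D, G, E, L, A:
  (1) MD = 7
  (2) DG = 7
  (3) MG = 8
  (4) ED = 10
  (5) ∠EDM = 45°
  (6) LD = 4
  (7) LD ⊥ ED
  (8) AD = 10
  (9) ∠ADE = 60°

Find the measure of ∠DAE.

Step 1: By the law of cosines on triangle ADE: AE² = 10² + 10² − 2·10·10·cos(60°) = 100, so AE = 10.
Step 2: By the inverse law of cosines on triangle DAE: cos(∠DAE) = (10² + 10² − 10²) / (2·10·10) = 100/200 = 0.5, so ∠DAE = 60°.

Therefore, the measure of angle ∠DAE = 60°.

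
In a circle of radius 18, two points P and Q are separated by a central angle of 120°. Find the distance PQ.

Chord length = 2r sin(θ/2)
= 2 × 18 × sin(120°/2)
= 2 × 18 × sin(60°)
= 18*sqrt(3)

18*sqrt(3)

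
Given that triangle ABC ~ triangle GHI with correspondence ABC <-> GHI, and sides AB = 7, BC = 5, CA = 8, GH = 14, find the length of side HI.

Similar triangles have proportional sides. Setting up the proportion:
GH / AB = HI / BC
14 / 7 = HI / 5
HI = 5 * 14 / 7 = 10.

10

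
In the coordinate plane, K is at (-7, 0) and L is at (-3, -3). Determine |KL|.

d = sqrt((4)^2 + (-3)^2) = sqrt(25) = 5

5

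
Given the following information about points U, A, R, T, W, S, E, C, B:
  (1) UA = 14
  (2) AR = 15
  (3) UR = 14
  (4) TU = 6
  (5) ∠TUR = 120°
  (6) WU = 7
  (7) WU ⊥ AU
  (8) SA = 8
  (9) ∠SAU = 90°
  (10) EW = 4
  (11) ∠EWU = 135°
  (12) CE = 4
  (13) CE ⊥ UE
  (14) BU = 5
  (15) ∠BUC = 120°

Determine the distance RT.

Step 1: By the law of cosines on triangle RUT: RT² = 14² + 6² − 2·14·6·cos(120°) = 316, so RT = 2·√79.

Therefore, the length of RT = 2·√79.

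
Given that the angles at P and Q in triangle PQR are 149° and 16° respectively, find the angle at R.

Let angle R = x. Then 149 + 16 + x = 180.
x = 180 - 165 = 15 degrees.

15 degrees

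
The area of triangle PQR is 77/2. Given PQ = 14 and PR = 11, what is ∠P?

sin(C) = 2 * 77/2 / (14 * 11) = 1/2, so C = arcsin(1/2) = 30°.
Since sin(180° - C) = sin(C), the obtuse angle 150° gives the same area, so C = 30° or C = 150°.

30° or 150°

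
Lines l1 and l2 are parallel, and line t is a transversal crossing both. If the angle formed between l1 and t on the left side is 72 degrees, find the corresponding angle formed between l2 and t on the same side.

When a transversal crosses parallel lines, angles in the same position at each intersection are called corresponding angles.
These are always equal, so the answer is 72 degrees.

72 degrees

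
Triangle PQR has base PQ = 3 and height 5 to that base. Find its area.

A triangle's area is half the area of a rectangle with the same base and height.
Area = (1/2) * 3 * 5 = 15/2.

15/2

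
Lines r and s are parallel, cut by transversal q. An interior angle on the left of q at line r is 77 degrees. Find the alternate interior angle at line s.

Alternate interior angles formed by parallel lines and a transversal are equal.
The given angle is 77 degrees.
The alternate interior angle = 77 degrees.

77 degrees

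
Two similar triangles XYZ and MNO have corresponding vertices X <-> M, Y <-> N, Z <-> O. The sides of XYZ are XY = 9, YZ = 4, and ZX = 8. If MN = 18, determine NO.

k = 18/9 = 2. NO = 2 * 4 = 8.

8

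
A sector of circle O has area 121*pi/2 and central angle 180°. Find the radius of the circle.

The sector covers 180°/360° = 1/2 of the full circle.
Full circle area = 121*pi/2 / 1/2 = 121*pi.
Since full area = πr², we get r² = 121*pi/π = 121, so r = 11.

11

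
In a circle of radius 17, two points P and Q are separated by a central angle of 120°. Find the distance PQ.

Chord length = 2r sin(θ/2)
= 2 × 17 × sin(120°/2)
= 2 × 17 × sin(60°)
= 17*sqrt(3)

17*sqrt(3)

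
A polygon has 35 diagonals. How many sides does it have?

Using d = n(n - 3)/2, we solve 35 = n(n - 3)/2.
So n(n - 3) = 70.
Testing n = 10: 10 * 7 = 70 = 70. Correct.
The polygon has 10 sides.

10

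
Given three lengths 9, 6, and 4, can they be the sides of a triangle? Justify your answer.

Check all three triangle inequalities:
9 + 6 = 15 > 4 ✓
9 + 4 = 13 > 6 ✓
6 + 4 = 10 > 9 ✓
All conditions hold, so these sides form a valid triangle.

Yes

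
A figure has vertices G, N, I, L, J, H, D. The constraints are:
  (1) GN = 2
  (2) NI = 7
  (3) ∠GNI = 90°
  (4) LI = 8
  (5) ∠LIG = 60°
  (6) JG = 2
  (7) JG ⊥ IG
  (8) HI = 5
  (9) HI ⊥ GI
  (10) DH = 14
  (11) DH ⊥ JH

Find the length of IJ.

Step 1: By the law of cosines on triangle GNI: GI² = 2² + 7² − 2·2·7·cos(90°) = 53, so GI = √53.
Step 2: By the law of cosines on triangle IGJ: IJ² = √53² + 2² − 2·√53·2·cos(90°) = 57, so IJ = √57.

Therefore, the length of IJ = √57.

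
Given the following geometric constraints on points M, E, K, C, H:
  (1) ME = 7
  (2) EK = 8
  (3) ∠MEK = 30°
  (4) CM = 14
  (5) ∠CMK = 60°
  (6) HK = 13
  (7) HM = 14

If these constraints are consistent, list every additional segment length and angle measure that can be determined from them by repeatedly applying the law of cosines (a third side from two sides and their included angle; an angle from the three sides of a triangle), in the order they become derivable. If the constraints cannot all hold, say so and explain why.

The constraints are consistent. Derivable facts, in order:
After 1 step:
- MK ≈ 4
After 2 steps:
- KC ≈ 12.49
- ∠EKM = 61.03°
- ∠EMK = 88.97°
- ∠HKM = 96.07°
- ∠HMK = 67.42°
- ∠KHM = 16.51°
After 3 steps:
- ∠CKM = 103.9°
- ∠KCM = 16.1°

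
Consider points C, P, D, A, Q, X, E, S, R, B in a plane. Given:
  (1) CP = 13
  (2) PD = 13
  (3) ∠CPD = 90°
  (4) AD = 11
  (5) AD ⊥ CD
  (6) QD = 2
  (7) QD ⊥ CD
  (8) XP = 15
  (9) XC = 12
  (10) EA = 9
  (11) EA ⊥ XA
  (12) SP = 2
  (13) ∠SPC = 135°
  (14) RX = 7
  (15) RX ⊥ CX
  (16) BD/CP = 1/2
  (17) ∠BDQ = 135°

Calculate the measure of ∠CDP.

Step 1: By the law of cosines on triangle DPC: DC² = 13² + 13² − 2·13·13·cos(90°) = 338, so DC = 13·√2.
Step 2: By the inverse law of cosines on triangle CDP: cos(∠CDP) = ((13·√2)² + 13² − 13²) / (2·13·√2·13) = 338/478 = 0.7071, so ∠CDP = 45°.

Therefore, the measure of angle ∠CDP = 45°.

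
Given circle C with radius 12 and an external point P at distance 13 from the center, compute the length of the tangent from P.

The tangent, radius, and line from the external point to the center form a right triangle.
The right angle is where the tangent meets the radius.
By the Pythagorean theorem: tangent² + 12² = 13²
tangent² = 169 - 144 = 25
tangent = 5

5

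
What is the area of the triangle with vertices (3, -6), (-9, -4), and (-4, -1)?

Using the Shoelace formula for a triangle:
Area = (1/2)|x0(y1 - y2) + x1(y2 - y0) + x2(y0 - y1)|
Area = (1/2)|3(-4 - -1) + -9(-1 - -6) + -4(-6 - -4)|
Area = (1/2)|-9 + -45 + 8|
Area = (1/2)|-46|
Area = (1/2)(46)
Area = 23

23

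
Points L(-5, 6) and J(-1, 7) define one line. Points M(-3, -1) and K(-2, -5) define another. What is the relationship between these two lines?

Slope of line 1: m1 = (7 - 6)/(-1 - -5) = 1/4 = 1/4
Slope of line 2: m2 = (-5 - -1)/(-2 - -3) = -4/1 = -4
Two lines are perpendicular when the product of their slopes is -1 (negative reciprocals).
m1 * m2 = (1/4) * (-4) = -1, confirming perpendicularity.

Perpendicular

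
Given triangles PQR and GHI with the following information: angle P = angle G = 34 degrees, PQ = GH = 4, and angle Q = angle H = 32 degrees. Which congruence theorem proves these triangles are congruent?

The given information provides:
angle P = angle G = 34 degrees, PQ = GH = 4, and angle Q = angle H = 32 degrees
This matches the ASA congruence theorem.
Two pairs of corresponding angles and the included side are equal (Angle-Side-Angle).

ASA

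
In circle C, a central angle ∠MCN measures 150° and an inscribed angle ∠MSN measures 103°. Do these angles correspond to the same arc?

By the inscribed angle theorem, the inscribed angle for a central angle of 150° should be 150° / 2 = 75°.
The given inscribed angle is 103°, which does not equal 75°.
Therefore, no, they do not correspond to the same arc.

No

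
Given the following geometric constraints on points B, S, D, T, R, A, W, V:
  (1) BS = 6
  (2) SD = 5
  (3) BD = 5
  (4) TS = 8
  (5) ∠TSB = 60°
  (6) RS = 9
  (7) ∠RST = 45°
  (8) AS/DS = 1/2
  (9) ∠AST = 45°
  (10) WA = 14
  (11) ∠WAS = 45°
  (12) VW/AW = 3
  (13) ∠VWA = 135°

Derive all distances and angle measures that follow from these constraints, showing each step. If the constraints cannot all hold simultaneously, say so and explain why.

The constraints are consistent.

From the given relations:
  AS = 1/2·DS = 1/2·5 ≈ 2.5
  VW = 3·AW = 3·14 = 42

Step 1: From BS = 6, ST = 8, and ∠BST = 60°, by the law of cosines:
  BT² = BS² + ST² - 2·BS·ST·cos(60°) = 36 + 64 - 48 = 52
  BT = 2·√13

Step 2: From SA = 2.5, AW = 14, and ∠SAW = 45°, by the law of cosines:
  SW² = SA² + AW² - 2·SA·AW·cos(45°) = 6.25 + 196 - 49.5 = 152.8
  SW ≈ 12.36

Step 3: From TS = 8, SR = 9, and ∠TSR = 45°, by the law of cosines:
  TR² = TS² + SR² - 2·TS·SR·cos(45°) = 64 + 81 - 101.8 = 43.18
  TR ≈ 6.57

Step 4: From TS = 8, SA = 2.5, and ∠TSA = 45°, by the law of cosines:
  TA² = TS² + SA² - 2·TS·SA·cos(45°) = 64 + 6.25 - 28.28 = 41.97
  TA ≈ 6.48

Step 5: From AW = 14, WV = 42, and ∠AWV = 135°, by the law of cosines:
  AV² = AW² + WV² - 2·AW·WV·cos(135°) = 196 + 1764 + 831.6 = 2792
  AV ≈ 52.84

Step 6: From BD = 5, BS = 6, DS = 5, by the inverse law of cosines:
  cos(∠DBS) = (BD² + BS² - DS²) / (2·BD·BS)
  ∠DBS = 53.13°

Step 7: From SB = 6, SD = 5, BD = 5, by the inverse law of cosines:
  cos(∠BSD) = (SB² + SD² - BD²) / (2·SB·SD)
  ∠BSD = 53.13°

Step 8: From DB = 5, DS = 5, BS = 6, by the inverse law of cosines:
  cos(∠BDS) = (DB² + DS² - BS²) / (2·DB·DS)
  ∠BDS = 73.74°

Step 9: From BS = 6, BT = 2·√13, ST = 8, by the inverse law of cosines:
  cos(∠SBT) = (BS² + BT² - ST²) / (2·BS·BT)
  ∠SBT = 73.9°

Step 10: From SA = 2.5, SW = 12.36, AW = 14, by the inverse law of cosines:
  cos(∠ASW) = (SA² + SW² - AW²) / (2·SA·SW)
  ∠ASW = 126.78°

Step 11: From TA = 6.48, TS = 8, AS = 2.5, by the inverse law of cosines:
  cos(∠ATS) = (TA² + TS² - AS²) / (2·TA·TS)
  ∠ATS = 15.84°

Step 12: From TB = 2·√13, TS = 8, BS = 6, by the inverse law of cosines:
  cos(∠BTS) = (TB² + TS² - BS²) / (2·TB·TS)
  ∠BTS = 46.1°

Step 13: From TR = 6.57, TS = 8, RS = 9, by the inverse law of cosines:
  cos(∠RTS) = (TR² + TS² - RS²) / (2·TR·TS)
  ∠RTS = 75.58°

Step 14: From RS = 9, RT = 6.57, ST = 8, by the inverse law of cosines:
  cos(∠SRT) = (RS² + RT² - ST²) / (2·RS·RT)
  ∠SRT = 59.42°

Step 15: From AS = 2.5, AT = 6.48, ST = 8, by the inverse law of cosines:
  cos(∠SAT) = (AS² + AT² - ST²) / (2·AS·AT)
  ∠SAT = 119.16°

Step 16: From AV = 52.84, AW = 14, VW = 42, by the inverse law of cosines:
  cos(∠VAW) = (AV² + AW² - VW²) / (2·AV·AW)
  ∠VAW = 34.2°

Step 17: From WA = 14, WS = 12.36, AS = 2.5, by the inverse law of cosines:
  cos(∠AWS) = (WA² + WS² - AS²) / (2·WA·WS)
  ∠AWS = 8.22°

Step 18: From VA = 52.84, VW = 42, AW = 14, by the inverse law of cosines:
  cos(∠AVW) = (VA² + VW² - AW²) / (2·VA·VW)
  ∠AVW = 10.8°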